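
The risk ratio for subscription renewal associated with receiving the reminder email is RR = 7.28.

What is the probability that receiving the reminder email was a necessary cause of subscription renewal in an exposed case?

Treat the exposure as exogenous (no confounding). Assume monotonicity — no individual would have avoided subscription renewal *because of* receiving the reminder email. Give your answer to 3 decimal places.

Under exogeneity and monotonicity, PN = (RR − 1) / RR = 1 − 1/RR.
PN = (7.28 − 1) / 7.28 = 6.28 / 7.28 ≈ 0.8626

PN ≈ 0.863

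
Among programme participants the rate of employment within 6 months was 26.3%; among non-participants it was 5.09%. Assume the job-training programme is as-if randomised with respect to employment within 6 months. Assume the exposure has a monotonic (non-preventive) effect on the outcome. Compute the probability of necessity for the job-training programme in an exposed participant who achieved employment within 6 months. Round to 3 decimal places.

PN ≈ 0.806

p₁ = 0.263, p₀ = 0.0509.
Under exogeneity and monotonicity, PN = (p₁ − p₀) / p₁.
PN = (0.263 − 0.0509) / 0.263 = 0.2121 / 0.263 ≈ 0.8065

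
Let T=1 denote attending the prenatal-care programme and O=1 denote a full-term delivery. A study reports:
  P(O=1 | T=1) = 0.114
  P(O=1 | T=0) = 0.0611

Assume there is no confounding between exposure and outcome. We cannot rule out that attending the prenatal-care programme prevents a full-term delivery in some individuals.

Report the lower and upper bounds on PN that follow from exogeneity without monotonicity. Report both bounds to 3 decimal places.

0.464 ≤ PN ≤ 1.000

Let p₁ = 0.114, p₀ = 0.0611.
Under exogeneity alone the bounds on PN are max{0,(p₁−p₀)/p₁} ≤ PN ≤ min{1,(1−p₀)/p₁}.
  lower = (p₁ − p₀)/p₁ = 0.0529 / 0.114 ≈ 0.4640
  upper = min{1, (1 − p₀)/p₁} = 0.9389 / 0.114 ≈ 8.2360 → capped at 1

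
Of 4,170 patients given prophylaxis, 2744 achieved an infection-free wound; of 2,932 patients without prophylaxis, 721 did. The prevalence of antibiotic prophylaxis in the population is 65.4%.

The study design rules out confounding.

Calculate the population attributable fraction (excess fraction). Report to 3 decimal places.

PAF ≈ 0.523

p₁ = P(outcome | exposed) = 2744/4170 = 0.65803
p₀ = P(outcome | unexposed) = 721/2932 = 0.24591
Overall risk P(Y=1) = π·p₁ + (1−π)·p₀ = 0.654×0.65803 + 0.346×0.24591 = 0.51544.
Under exogeneity, PAF = [P(Y=1) − p₀] / P(Y=1).
PAF = (0.51544 − 0.24591) / 0.51544 ≈ 0.5229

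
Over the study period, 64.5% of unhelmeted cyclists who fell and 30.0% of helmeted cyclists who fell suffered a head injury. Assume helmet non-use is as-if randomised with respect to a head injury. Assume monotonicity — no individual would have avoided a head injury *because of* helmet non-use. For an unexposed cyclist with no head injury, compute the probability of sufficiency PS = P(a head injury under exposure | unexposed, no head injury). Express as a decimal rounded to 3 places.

p₁ = 0.645, p₀ = 0.3.
Under exogeneity and monotonicity, PS = (p₁ − p₀) / (1 − p₀).
PS = (0.645 − 0.3) / (1 − 0.3) = 0.345 / 0.7 ≈ 0.4929

PS ≈ 0.493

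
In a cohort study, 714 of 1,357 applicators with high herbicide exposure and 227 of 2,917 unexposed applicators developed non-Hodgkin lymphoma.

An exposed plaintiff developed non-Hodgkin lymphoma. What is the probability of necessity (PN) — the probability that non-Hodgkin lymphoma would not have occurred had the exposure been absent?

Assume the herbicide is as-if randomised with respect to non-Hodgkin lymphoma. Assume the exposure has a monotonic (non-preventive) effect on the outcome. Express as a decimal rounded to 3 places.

PN ≈ 0.852

p₁ = P(outcome | exposed) = 714/1357 = 0.52616
p₀ = P(outcome | unexposed) = 227/2917 = 0.07782
Under exogeneity and monotonicity, PN = (p₁ − p₀) / p₁.
PN = (0.52616 − 0.07782) / 0.52616 = 0.44834 / 0.52616 ≈ 0.8521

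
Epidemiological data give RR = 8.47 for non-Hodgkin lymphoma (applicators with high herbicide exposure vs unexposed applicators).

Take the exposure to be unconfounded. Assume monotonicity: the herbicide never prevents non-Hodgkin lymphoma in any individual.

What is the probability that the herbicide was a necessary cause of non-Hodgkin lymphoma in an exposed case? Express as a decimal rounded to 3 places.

PN ≈ 0.882

Under exogeneity and monotonicity, PN = (RR − 1) / RR = 1 − 1/RR.
PN = (8.47 − 1) / 8.47 = 7.47 / 8.47 ≈ 0.8819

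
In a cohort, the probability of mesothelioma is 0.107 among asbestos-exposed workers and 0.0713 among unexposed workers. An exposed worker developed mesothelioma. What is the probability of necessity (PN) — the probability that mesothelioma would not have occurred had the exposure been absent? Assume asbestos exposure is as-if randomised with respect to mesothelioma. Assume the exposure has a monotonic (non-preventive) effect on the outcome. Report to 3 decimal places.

Let p₁ = 0.107, p₀ = 0.0713.
Under exogeneity and monotonicity, PN = (p₁ − p₀) / p₁.
PN = (0.107 − 0.0713) / 0.107 = 0.0357 / 0.107 ≈ 0.3336

PN ≈ 0.334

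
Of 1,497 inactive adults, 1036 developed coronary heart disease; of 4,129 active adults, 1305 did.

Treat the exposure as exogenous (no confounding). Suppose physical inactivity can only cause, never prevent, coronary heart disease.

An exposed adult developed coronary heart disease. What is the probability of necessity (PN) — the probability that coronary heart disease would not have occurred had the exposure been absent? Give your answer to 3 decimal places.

PN ≈ 0.543

p₁ = P(outcome | exposed) = 1036/1497 = 0.69205
p₀ = P(outcome | unexposed) = 1305/4129 = 0.31606
Under exogeneity and monotonicity, PN = (p₁ − p₀) / p₁.
PN = (0.69205 − 0.31606) / 0.69205 = 0.37599 / 0.69205 ≈ 0.5433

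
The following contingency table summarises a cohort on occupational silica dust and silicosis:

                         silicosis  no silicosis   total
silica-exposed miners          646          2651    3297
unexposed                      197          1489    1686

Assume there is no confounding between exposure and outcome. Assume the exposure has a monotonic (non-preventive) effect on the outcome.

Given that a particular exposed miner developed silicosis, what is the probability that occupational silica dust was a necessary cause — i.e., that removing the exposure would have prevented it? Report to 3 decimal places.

PN ≈ 0.404

p₁ = P(outcome | exposed) = 646/3297 = 0.19594
p₀ = P(outcome | unexposed) = 197/1686 = 0.11684
Under exogeneity and monotonicity, PN = (p₁ − p₀) / p₁.
PN = (0.19594 − 0.11684) / 0.19594 = 0.079091 / 0.19594 ≈ 0.4037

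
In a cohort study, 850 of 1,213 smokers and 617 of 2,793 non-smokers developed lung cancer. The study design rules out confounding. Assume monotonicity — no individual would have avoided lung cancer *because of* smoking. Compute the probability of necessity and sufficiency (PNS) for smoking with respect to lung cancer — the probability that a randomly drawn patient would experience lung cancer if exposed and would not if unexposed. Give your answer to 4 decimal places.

PNS ≈ 0.4798

p₁ = P(outcome | exposed) = 850/1213 = 0.70074
p₀ = P(outcome | unexposed) = 617/2793 = 0.22091
Under exogeneity and monotonicity, PNS = p₁ − p₀.
PNS = 0.70074 − 0.22091 = 0.47983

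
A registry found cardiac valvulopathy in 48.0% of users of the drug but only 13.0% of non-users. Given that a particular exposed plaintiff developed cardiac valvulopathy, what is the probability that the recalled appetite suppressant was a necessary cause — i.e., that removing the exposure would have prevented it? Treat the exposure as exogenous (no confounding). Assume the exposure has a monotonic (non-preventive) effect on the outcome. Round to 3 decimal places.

PN ≈ 0.729

p₁ = 0.48, p₀ = 0.13.
Under exogeneity and monotonicity, PN = (p₁ − p₀) / p₁.
PN = (0.48 − 0.13) / 0.48 = 0.35 / 0.48 ≈ 0.7292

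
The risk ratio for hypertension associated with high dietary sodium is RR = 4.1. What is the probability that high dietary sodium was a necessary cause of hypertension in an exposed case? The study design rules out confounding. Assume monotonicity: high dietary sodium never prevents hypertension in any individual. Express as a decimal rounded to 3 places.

Under exogeneity and monotonicity, PN = (RR − 1) / RR = 1 − 1/RR.
PN = (4.1 − 1) / 4.1 = 3.1 / 4.1 ≈ 0.7561

PN ≈ 0.756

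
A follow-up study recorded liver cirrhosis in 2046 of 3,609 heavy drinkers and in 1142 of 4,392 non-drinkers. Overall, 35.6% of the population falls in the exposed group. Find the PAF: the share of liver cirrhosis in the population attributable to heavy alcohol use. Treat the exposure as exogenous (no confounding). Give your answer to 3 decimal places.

PAF ≈ 0.296

p₁ = P(outcome | exposed) = 2046/3609 = 0.56692
p₀ = P(outcome | unexposed) = 1142/4392 = 0.26002
Overall risk P(Y=1) = π·p₁ + (1−π)·p₀ = 0.356×0.56692 + 0.644×0.26002 = 0.36927.
Under exogeneity, PAF = [P(Y=1) − p₀] / P(Y=1).
PAF = (0.36927 − 0.26002) / 0.36927 ≈ 0.2959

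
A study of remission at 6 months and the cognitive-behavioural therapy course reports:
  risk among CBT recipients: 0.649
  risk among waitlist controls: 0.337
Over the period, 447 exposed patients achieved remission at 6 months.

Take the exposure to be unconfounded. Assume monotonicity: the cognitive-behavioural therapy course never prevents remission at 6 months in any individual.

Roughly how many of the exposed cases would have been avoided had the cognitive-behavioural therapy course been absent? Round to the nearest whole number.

about 215 cases

Let p₁ = 0.649, p₀ = 0.337.
PN = (p₁ − p₀)/p₁ = (0.649 − 0.337) / 0.649 ≈ 0.48074.
Attributable cases ≈ PN × (exposed cases) = 0.48074 × 447 ≈ 214.89.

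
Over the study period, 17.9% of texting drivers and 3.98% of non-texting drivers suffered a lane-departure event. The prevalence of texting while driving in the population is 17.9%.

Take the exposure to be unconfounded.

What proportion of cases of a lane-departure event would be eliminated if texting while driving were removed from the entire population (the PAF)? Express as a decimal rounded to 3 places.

PAF ≈ 0.385

p₁ = 0.179, p₀ = 0.0398.
Overall risk P(Y=1) = π·p₁ + (1−π)·p₀ = 0.179×0.179 + 0.821×0.0398 = 0.064717.
Under exogeneity, PAF = [P(Y=1) − p₀] / P(Y=1).
PAF = (0.064717 − 0.0398) / 0.064717 ≈ 0.3850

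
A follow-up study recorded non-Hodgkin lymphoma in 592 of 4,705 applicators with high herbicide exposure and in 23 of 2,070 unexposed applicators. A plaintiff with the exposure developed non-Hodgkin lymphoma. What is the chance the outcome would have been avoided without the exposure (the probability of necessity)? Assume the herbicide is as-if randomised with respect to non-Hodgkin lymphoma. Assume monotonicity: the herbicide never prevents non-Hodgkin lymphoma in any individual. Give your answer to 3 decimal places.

PN ≈ 0.912

p₁ = P(outcome | exposed) = 592/4705 = 0.12582
p₀ = P(outcome | unexposed) = 23/2070 = 0.011111
Under exogeneity and monotonicity, PN = (p₁ − p₀) / p₁.
PN = (0.12582 − 0.011111) / 0.12582 = 0.11471 / 0.12582 ≈ 0.9117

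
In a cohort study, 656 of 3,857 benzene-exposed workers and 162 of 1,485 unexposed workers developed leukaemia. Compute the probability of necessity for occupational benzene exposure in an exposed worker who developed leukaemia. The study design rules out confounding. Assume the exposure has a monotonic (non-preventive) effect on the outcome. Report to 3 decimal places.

PN ≈ 0.359

p₁ = P(outcome | exposed) = 656/3857 = 0.17008
p₀ = P(outcome | unexposed) = 162/1485 = 0.10909
Under exogeneity and monotonicity, PN = (p₁ − p₀) / p₁.
PN = (0.17008 − 0.10909) / 0.17008 = 0.060989 / 0.17008 ≈ 0.3586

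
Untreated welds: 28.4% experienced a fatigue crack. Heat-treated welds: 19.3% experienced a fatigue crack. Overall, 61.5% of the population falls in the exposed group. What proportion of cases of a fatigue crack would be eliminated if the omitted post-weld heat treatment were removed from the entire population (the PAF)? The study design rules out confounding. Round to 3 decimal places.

p₁ = 0.284, p₀ = 0.193.
Overall risk P(Y=1) = π·p₁ + (1−π)·p₀ = 0.615×0.284 + 0.385×0.193 = 0.24896.
Under exogeneity, PAF = [P(Y=1) − p₀] / P(Y=1).
PAF = (0.24896 − 0.193) / 0.24896 ≈ 0.2248

PAF ≈ 0.225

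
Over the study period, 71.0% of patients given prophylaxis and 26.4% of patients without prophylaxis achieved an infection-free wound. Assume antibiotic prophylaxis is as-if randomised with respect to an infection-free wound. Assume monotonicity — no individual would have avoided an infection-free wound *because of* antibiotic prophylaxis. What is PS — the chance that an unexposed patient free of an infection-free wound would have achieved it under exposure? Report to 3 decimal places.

PS ≈ 0.606

p₁ = 0.71, p₀ = 0.264.
Under exogeneity and monotonicity, PS = (p₁ − p₀) / (1 − p₀).
PS = (0.71 − 0.264) / (1 − 0.264) = 0.446 / 0.736 ≈ 0.6060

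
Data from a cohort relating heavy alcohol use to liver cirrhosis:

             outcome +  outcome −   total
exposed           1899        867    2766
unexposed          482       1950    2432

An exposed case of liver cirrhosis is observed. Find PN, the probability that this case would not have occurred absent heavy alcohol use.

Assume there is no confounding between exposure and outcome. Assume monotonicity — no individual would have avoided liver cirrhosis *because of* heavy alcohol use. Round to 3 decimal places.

PN ≈ 0.711

p₁ = P(outcome | exposed) = 1899/2766 = 0.68655
p₀ = P(outcome | unexposed) = 482/2432 = 0.19819
Under exogeneity and monotonicity, PN = (p₁ − p₀)/p₁.
PN = (0.68655 − 0.19819) / 0.68655 ≈ 0.7113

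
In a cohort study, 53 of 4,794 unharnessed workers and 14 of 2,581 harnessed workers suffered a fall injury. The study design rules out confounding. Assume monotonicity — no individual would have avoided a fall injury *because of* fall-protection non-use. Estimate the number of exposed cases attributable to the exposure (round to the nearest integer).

p₁ = P(outcome | exposed) = 53/4794 = 0.011055
p₀ = P(outcome | unexposed) = 14/2581 = 0.0054243
PN = (p₁ − p₀)/p₁ = (0.011055 − 0.0054243) / 0.011055 ≈ 0.50936.
Attributable cases ≈ PN × (exposed cases) = 0.50936 × 53 ≈ 27.00.

about 27 cases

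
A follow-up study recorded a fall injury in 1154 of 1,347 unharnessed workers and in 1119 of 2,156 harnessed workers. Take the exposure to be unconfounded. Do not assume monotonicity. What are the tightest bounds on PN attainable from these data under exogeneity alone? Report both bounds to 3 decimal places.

p₁ = P(outcome | exposed) = 1154/1347 = 0.85672
p₀ = P(outcome | unexposed) = 1119/2156 = 0.51902
Under exogeneity alone the bounds on PN are max{0,(p₁−p₀)/p₁} ≤ PN ≤ min{1,(1−p₀)/p₁}.
  lower = (p₁ − p₀)/p₁ = 0.3377 / 0.85672 ≈ 0.3942
  upper = min{1, (1 − p₀)/p₁} = 0.48098 / 0.85672 ≈ 0.5614

0.394 ≤ PN ≤ 0.561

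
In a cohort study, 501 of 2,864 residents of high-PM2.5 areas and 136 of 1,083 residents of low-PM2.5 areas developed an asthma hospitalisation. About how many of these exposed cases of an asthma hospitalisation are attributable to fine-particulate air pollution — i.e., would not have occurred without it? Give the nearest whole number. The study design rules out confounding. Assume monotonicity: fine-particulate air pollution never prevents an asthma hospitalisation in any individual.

p₁ = P(outcome | exposed) = 501/2864 = 0.17493
p₀ = P(outcome | unexposed) = 136/1083 = 0.12558
PN = (p₁ − p₀)/p₁ = (0.17493 − 0.12558) / 0.17493 ≈ 0.28213.
Attributable cases ≈ PN × (exposed cases) = 0.28213 × 501 ≈ 141.35.

about 141 cases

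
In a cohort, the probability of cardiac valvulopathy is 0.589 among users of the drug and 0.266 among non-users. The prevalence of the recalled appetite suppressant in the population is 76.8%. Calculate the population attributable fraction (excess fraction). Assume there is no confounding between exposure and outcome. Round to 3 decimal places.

Let p₁ = 0.589, p₀ = 0.266.
Overall risk P(Y=1) = π·p₁ + (1−π)·p₀ = 0.768×0.589 + 0.232×0.266 = 0.51406.
Under exogeneity, PAF = [P(Y=1) − p₀] / P(Y=1).
PAF = (0.51406 − 0.266) / 0.51406 ≈ 0.4826

PAF ≈ 0.483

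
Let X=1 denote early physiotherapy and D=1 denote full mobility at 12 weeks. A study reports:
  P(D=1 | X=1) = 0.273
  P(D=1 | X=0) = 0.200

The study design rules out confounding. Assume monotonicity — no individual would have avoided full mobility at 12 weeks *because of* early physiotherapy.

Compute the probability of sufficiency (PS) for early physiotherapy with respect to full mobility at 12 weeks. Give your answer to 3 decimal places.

Let p₁ = 0.273, p₀ = 0.2.
Under exogeneity and monotonicity, PS = (p₁ − p₀) / (1 − p₀).
PS = (0.273 − 0.2) / (1 − 0.2) = 0.073 / 0.8 ≈ 0.0913

PS ≈ 0.091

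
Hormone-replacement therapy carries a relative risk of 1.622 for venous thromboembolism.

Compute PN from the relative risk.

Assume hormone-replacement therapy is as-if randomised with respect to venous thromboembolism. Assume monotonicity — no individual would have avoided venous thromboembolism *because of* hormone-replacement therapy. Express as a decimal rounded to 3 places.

PN ≈ 0.383

Under exogeneity and monotonicity, PN = (RR − 1) / RR = 1 − 1/RR.
PN = (1.622 − 1) / 1.622 = 0.622 / 1.622 ≈ 0.3835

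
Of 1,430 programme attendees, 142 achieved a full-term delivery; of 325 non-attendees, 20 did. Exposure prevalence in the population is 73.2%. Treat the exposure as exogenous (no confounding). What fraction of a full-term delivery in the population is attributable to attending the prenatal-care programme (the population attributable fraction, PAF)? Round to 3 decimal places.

PAF ≈ 0.310

p₁ = P(outcome | exposed) = 142/1430 = 0.099301
p₀ = P(outcome | unexposed) = 20/325 = 0.061538
Overall risk P(Y=1) = π·p₁ + (1−π)·p₀ = 0.732×0.099301 + 0.268×0.061538 = 0.08918.
Under exogeneity, PAF = [P(Y=1) − p₀] / P(Y=1).
PAF = (0.08918 − 0.061538) / 0.08918 ≈ 0.3100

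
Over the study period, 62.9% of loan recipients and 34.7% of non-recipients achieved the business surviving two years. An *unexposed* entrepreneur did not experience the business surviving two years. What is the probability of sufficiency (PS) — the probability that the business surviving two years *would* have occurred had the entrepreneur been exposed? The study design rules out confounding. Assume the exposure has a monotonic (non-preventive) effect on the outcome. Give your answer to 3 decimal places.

p₁ = 0.629, p₀ = 0.347.
Under exogeneity and monotonicity, PS = (p₁ − p₀) / (1 − p₀).
PS = (0.629 − 0.347) / (1 − 0.347) = 0.282 / 0.653 ≈ 0.4319

PS ≈ 0.432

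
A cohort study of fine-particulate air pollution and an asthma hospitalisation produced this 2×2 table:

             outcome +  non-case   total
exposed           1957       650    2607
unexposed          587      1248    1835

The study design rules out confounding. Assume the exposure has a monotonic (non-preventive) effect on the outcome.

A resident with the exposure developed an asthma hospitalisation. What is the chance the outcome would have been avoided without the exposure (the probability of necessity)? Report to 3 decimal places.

PN ≈ 0.574

p₁ = P(outcome | exposed) = 1957/2607 = 0.75067
p₀ = P(outcome | unexposed) = 587/1835 = 0.31989
Under exogeneity and monotonicity, PN = (p₁ − p₀) / p₁.
PN = (0.75067 − 0.31989) / 0.75067 = 0.43078 / 0.75067 ≈ 0.5739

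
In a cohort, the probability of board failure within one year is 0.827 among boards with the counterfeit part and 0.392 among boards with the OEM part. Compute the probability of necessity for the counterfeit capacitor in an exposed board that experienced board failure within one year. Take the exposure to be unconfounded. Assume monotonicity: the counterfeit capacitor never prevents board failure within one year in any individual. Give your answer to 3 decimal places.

PN ≈ 0.526

Let p₁ = 0.827, p₀ = 0.392.
Under exogeneity and monotonicity, PN = (p₁ − p₀) / p₁.
PN = (0.827 − 0.392) / 0.827 = 0.435 / 0.827 ≈ 0.5260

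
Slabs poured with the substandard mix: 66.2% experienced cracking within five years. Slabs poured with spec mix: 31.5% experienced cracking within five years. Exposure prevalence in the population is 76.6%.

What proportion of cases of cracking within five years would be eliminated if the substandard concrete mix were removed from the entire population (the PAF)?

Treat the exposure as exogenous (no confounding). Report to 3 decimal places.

p₁ = 0.662, p₀ = 0.315.
Overall risk P(Y=1) = π·p₁ + (1−π)·p₀ = 0.766×0.662 + 0.234×0.315 = 0.5808.
Under exogeneity, PAF = [P(Y=1) − p₀] / P(Y=1).
PAF = (0.5808 − 0.315) / 0.5808 ≈ 0.4576

PAF ≈ 0.458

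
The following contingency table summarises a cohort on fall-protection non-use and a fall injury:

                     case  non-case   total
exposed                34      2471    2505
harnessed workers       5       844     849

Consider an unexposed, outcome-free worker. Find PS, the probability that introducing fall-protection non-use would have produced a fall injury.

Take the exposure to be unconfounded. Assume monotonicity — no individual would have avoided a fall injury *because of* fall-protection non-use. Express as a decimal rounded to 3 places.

p₁ = P(outcome | exposed) = 34/2505 = 0.013573
p₀ = P(outcome | unexposed) = 5/849 = 0.0058893
Under exogeneity and monotonicity, PS = (p₁ − p₀)/(1 − p₀).
PS = (0.013573 − 0.0058893) / 0.99411 ≈ 0.0077

PS ≈ 0.008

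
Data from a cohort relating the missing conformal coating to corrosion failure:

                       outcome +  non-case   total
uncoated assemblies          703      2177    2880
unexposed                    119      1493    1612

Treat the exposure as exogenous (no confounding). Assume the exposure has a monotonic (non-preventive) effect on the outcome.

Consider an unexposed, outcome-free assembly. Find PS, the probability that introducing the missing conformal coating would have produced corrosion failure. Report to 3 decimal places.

PS ≈ 0.184

p₁ = P(outcome | exposed) = 703/2880 = 0.2441
p₀ = P(outcome | unexposed) = 119/1612 = 0.073821
Under exogeneity and monotonicity, PS = (p₁ − p₀)/(1 − p₀).
PS = (0.2441 − 0.073821) / 0.92618 ≈ 0.1838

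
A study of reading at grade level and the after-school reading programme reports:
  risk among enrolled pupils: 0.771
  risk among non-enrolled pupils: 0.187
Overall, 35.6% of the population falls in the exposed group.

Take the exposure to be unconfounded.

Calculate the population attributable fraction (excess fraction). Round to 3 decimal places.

PAF ≈ 0.526

Let p₁ = 0.771, p₀ = 0.187.
Overall risk P(Y=1) = π·p₁ + (1−π)·p₀ = 0.356×0.771 + 0.644×0.187 = 0.3949.
Under exogeneity, PAF = [P(Y=1) − p₀] / P(Y=1).
PAF = (0.3949 − 0.187) / 0.3949 ≈ 0.5265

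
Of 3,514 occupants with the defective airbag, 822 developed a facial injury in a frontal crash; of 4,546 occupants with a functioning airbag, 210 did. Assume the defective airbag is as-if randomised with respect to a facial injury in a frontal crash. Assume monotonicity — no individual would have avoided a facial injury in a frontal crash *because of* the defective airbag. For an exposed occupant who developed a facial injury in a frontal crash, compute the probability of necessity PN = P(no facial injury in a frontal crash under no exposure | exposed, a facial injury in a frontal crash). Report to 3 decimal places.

p₁ = P(outcome | exposed) = 822/3514 = 0.23392
p₀ = P(outcome | unexposed) = 210/4546 = 0.046194
Under exogeneity and monotonicity, PN = (p₁ − p₀) / p₁.
PN = (0.23392 − 0.046194) / 0.23392 = 0.18773 / 0.23392 ≈ 0.8025

PN ≈ 0.803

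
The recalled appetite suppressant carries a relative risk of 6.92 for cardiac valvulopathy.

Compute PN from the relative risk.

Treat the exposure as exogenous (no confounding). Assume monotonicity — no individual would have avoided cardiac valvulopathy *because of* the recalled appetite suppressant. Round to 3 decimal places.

Under exogeneity and monotonicity, PN = (RR − 1) / RR = 1 − 1/RR.
PN = (6.92 − 1) / 6.92 = 5.92 / 6.92 ≈ 0.8555

PN ≈ 0.855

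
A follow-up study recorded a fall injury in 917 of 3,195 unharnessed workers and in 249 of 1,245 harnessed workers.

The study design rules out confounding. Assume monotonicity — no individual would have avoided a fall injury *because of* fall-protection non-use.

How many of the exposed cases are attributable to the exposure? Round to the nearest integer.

about 278 cases

p₁ = P(outcome | exposed) = 917/3195 = 0.28701
p₀ = P(outcome | unexposed) = 249/1245 = 0.2
PN = (p₁ − p₀)/p₁ = (0.28701 − 0.2) / 0.28701 ≈ 0.30316.
Attributable cases ≈ PN × (exposed cases) = 0.30316 × 917 ≈ 278.00.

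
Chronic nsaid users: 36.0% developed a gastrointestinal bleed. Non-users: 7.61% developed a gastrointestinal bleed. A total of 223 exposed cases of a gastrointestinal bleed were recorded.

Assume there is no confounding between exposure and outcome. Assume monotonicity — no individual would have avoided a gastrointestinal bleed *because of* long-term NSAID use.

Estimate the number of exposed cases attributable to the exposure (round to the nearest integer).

p₁ = 0.36, p₀ = 0.0761.
PN = (p₁ − p₀)/p₁ = (0.36 − 0.0761) / 0.36 ≈ 0.78861.
Attributable cases ≈ PN × (exposed cases) = 0.78861 × 223 ≈ 175.86.

about 176 cases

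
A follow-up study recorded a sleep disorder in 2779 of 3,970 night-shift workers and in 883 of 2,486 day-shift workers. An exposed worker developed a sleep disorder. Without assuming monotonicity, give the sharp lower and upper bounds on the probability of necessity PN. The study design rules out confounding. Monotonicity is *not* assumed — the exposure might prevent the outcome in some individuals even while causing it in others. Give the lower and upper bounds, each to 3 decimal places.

0.493 ≤ PN ≤ 0.921

p₁ = P(outcome | exposed) = 2779/3970 = 0.7
p₀ = P(outcome | unexposed) = 883/2486 = 0.35519
Under exogeneity alone the bounds on PN are max{0,(p₁−p₀)/p₁} ≤ PN ≤ min{1,(1−p₀)/p₁}.
  lower = (p₁ − p₀)/p₁ = 0.34481 / 0.7 ≈ 0.4926
  upper = min{1, (1 − p₀)/p₁} = 0.64481 / 0.7 ≈ 0.9212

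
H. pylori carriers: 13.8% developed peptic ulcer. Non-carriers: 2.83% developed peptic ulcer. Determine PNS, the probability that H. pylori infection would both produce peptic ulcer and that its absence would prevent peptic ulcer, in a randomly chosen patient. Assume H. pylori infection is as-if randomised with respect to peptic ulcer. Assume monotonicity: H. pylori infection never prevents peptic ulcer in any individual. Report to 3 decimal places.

p₁ = 0.138, p₀ = 0.0283.
Under exogeneity and monotonicity, PNS = p₁ − p₀.
PNS = 0.138 − 0.0283 = 0.1097

PNS ≈ 0.110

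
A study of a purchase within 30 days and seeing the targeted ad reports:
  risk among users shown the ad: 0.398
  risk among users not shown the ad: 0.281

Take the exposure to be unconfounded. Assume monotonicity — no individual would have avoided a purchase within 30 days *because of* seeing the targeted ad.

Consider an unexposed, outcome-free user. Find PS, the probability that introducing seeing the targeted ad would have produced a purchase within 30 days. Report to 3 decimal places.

PS ≈ 0.163

Let p₁ = 0.398, p₀ = 0.281.
Under exogeneity and monotonicity, PS = (p₁ − p₀) / (1 − p₀).
PS = (0.398 − 0.281) / (1 − 0.281) = 0.117 / 0.719 ≈ 0.1627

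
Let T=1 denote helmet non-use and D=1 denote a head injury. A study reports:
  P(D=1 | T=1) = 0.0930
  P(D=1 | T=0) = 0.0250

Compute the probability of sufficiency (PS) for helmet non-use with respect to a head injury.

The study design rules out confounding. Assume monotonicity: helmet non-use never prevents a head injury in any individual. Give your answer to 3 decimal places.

Let p₁ = 0.093, p₀ = 0.025.
Under exogeneity and monotonicity, PS = (p₁ − p₀) / (1 − p₀).
PS = (0.093 − 0.025) / (1 − 0.025) = 0.068 / 0.975 ≈ 0.0697

PS ≈ 0.070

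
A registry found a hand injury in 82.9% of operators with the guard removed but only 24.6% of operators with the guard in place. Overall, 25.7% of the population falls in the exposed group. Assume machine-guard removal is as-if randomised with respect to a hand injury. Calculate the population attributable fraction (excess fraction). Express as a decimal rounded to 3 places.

p₁ = 0.829, p₀ = 0.246.
Overall risk P(Y=1) = π·p₁ + (1−π)·p₀ = 0.257×0.829 + 0.743×0.246 = 0.39583.
Under exogeneity, PAF = [P(Y=1) − p₀] / P(Y=1).
PAF = (0.39583 − 0.246) / 0.39583 ≈ 0.3785

PAF ≈ 0.379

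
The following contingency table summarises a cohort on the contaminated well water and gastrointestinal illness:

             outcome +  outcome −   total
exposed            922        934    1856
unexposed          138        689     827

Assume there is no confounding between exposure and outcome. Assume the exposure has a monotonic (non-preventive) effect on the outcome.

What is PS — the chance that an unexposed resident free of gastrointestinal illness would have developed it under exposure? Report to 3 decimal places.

p₁ = P(outcome | exposed) = 922/1856 = 0.49677
p₀ = P(outcome | unexposed) = 138/827 = 0.16687
Under exogeneity and monotonicity, PS = (p₁ − p₀) / (1 − p₀).
PS = (0.49677 − 0.16687) / (1 − 0.16687) = 0.3299 / 0.83313 ≈ 0.3960

PS ≈ 0.396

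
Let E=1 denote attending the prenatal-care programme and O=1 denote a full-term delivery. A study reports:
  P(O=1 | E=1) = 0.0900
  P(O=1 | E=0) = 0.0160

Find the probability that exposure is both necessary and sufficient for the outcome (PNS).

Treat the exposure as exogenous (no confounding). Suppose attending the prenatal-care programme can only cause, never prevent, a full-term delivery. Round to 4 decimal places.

PNS ≈ 0.0740

Let p₁ = 0.09, p₀ = 0.016.
Under exogeneity and monotonicity, PNS = p₁ − p₀.
PNS = 0.09 − 0.016 = 0.074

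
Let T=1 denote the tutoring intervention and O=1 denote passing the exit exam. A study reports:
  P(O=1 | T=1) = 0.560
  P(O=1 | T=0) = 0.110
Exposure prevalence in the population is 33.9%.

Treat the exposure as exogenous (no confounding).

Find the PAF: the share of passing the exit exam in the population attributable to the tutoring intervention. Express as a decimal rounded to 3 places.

Let p₁ = 0.56, p₀ = 0.11.
Overall risk P(Y=1) = π·p₁ + (1−π)·p₀ = 0.339×0.56 + 0.661×0.11 = 0.26255.
Under exogeneity, PAF = [P(Y=1) − p₀] / P(Y=1).
PAF = (0.26255 − 0.11) / 0.26255 ≈ 0.5810

PAF ≈ 0.581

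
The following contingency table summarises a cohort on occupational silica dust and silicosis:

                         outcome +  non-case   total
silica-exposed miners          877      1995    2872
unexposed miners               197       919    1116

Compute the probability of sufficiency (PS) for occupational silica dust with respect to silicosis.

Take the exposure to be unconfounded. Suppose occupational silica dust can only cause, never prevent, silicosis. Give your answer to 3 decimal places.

p₁ = P(outcome | exposed) = 877/2872 = 0.30536
p₀ = P(outcome | unexposed) = 197/1116 = 0.17652
Under exogeneity and monotonicity, PS = (p₁ − p₀)/(1 − p₀).
PS = (0.30536 − 0.17652) / 0.82348 ≈ 0.1565

PS ≈ 0.156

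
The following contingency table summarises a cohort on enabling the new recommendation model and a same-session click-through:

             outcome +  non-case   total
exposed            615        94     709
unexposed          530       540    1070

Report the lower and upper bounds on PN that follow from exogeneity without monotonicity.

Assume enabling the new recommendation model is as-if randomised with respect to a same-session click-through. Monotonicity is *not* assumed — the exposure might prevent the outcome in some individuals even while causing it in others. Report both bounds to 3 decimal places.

0.429 ≤ PN ≤ 0.582

p₁ = P(outcome | exposed) = 615/709 = 0.86742
p₀ = P(outcome | unexposed) = 530/1070 = 0.49533
Under exogeneity alone the bounds on PN are max{0,(p₁−p₀)/p₁} ≤ PN ≤ min{1,(1−p₀)/p₁}.
  lower = (p₁ − p₀)/p₁ = 0.37209 / 0.86742 ≈ 0.4290
  upper = min{1, (1 − p₀)/p₁} = 0.50467 / 0.86742 ≈ 0.5818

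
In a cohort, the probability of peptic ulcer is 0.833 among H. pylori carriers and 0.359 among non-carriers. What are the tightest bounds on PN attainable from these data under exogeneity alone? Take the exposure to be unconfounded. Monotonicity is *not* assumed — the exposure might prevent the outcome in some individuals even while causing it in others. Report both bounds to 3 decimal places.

0.569 ≤ PN ≤ 0.770

Let p₁ = 0.833, p₀ = 0.359.
Under exogeneity alone the bounds on PN are max{0,(p₁−p₀)/p₁} ≤ PN ≤ min{1,(1−p₀)/p₁}.
  lower = (p₁ − p₀)/p₁ = 0.474 / 0.833 ≈ 0.5690
  upper = min{1, (1 − p₀)/p₁} = 0.641 / 0.833 ≈ 0.7695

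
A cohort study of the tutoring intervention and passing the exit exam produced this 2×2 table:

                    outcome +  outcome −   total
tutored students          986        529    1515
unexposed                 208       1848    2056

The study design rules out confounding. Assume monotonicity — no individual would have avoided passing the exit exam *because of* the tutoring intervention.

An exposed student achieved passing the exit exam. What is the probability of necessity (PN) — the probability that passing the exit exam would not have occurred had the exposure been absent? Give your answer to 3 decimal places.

p₁ = P(outcome | exposed) = 986/1515 = 0.65083
p₀ = P(outcome | unexposed) = 208/2056 = 0.10117
Under exogeneity and monotonicity, PN = (p₁ − p₀)/p₁.
PN = (0.65083 − 0.10117) / 0.65083 ≈ 0.8446

PN ≈ 0.845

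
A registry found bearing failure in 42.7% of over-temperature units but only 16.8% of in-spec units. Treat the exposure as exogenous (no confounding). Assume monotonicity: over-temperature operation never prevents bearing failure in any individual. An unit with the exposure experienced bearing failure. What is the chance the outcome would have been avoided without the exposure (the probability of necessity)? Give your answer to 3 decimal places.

p₁ = 0.427, p₀ = 0.168.
Under exogeneity and monotonicity, PN = (p₁ − p₀) / p₁.
PN = (0.427 − 0.168) / 0.427 = 0.259 / 0.427 ≈ 0.6066

PN ≈ 0.607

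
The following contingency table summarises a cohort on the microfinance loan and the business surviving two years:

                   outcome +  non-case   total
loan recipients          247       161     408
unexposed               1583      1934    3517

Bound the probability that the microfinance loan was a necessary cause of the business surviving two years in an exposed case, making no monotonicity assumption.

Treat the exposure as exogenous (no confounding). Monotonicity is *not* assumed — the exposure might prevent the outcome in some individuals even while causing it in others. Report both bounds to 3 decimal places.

0.257 ≤ PN ≤ 0.908

p₁ = P(outcome | exposed) = 247/408 = 0.60539
p₀ = P(outcome | unexposed) = 1583/3517 = 0.4501
Under exogeneity alone the bounds on PN are max{0,(p₁−p₀)/p₁} ≤ PN ≤ min{1,(1−p₀)/p₁}.
  lower = (p₁ − p₀)/p₁ = 0.15529 / 0.60539 ≈ 0.2565
  upper = min{1, (1 − p₀)/p₁} = 0.5499 / 0.60539 ≈ 0.9083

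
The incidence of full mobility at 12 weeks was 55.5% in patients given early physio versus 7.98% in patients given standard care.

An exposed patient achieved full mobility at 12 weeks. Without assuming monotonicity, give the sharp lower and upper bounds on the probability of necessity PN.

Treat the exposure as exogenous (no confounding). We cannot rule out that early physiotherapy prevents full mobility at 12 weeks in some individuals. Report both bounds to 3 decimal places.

0.856 ≤ PN ≤ 1.000

p₁ = 0.555, p₀ = 0.0798.
Under exogeneity alone the bounds on PN are max{0,(p₁−p₀)/p₁} ≤ PN ≤ min{1,(1−p₀)/p₁}.
  lower = (p₁ − p₀)/p₁ = 0.4752 / 0.555 ≈ 0.8562
  upper = min{1, (1 − p₀)/p₁} = 0.9202 / 0.555 ≈ 1.6580 → capped at 1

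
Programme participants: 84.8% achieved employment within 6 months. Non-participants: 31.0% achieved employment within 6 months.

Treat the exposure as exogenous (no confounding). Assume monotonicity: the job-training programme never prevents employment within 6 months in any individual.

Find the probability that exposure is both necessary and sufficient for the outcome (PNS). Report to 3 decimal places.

PNS ≈ 0.538

p₁ = 0.848, p₀ = 0.31.
Under exogeneity and monotonicity, PNS = p₁ − p₀.
PNS = 0.848 − 0.31 = 0.538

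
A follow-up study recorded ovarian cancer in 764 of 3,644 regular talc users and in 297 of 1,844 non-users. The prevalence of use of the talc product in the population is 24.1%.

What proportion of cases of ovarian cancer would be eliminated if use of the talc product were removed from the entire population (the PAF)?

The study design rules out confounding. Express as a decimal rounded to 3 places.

PAF ≈ 0.068

p₁ = P(outcome | exposed) = 764/3644 = 0.20966
p₀ = P(outcome | unexposed) = 297/1844 = 0.16106
Overall risk P(Y=1) = π·p₁ + (1−π)·p₀ = 0.241×0.20966 + 0.759×0.16106 = 0.17277.
Under exogeneity, PAF = [P(Y=1) − p₀] / P(Y=1).
PAF = (0.17277 − 0.16106) / 0.17277 ≈ 0.0678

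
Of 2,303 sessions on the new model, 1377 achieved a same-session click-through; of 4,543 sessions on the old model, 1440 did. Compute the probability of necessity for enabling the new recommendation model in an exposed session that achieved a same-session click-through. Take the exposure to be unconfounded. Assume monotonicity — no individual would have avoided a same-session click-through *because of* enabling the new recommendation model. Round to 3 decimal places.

PN ≈ 0.470

p₁ = P(outcome | exposed) = 1377/2303 = 0.59792
p₀ = P(outcome | unexposed) = 1440/4543 = 0.31697
Under exogeneity and monotonicity, PN = (p₁ − p₀) / p₁.
PN = (0.59792 − 0.31697) / 0.59792 = 0.28094 / 0.59792 ≈ 0.4699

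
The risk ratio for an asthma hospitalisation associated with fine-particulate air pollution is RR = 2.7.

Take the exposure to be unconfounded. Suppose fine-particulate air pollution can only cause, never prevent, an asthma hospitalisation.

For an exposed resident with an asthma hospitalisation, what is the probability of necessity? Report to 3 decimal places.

PN ≈ 0.630

Under exogeneity and monotonicity, PN = (RR − 1) / RR = 1 − 1/RR.
PN = (2.7 − 1) / 2.7 = 1.7 / 2.7 ≈ 0.6296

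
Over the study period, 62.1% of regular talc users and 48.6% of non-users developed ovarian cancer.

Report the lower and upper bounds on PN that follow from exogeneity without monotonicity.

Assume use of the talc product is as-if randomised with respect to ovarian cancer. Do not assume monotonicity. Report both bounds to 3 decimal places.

0.217 ≤ PN ≤ 0.828

p₁ = 0.621, p₀ = 0.486.
Under exogeneity alone the bounds on PN are max{0,(p₁−p₀)/p₁} ≤ PN ≤ min{1,(1−p₀)/p₁}.
  lower = (p₁ − p₀)/p₁ = 0.135 / 0.621 ≈ 0.2174
  upper = min{1, (1 − p₀)/p₁} = 0.514 / 0.621 ≈ 0.8277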